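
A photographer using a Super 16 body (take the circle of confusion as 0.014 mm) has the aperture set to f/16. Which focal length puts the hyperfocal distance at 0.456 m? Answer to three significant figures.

10.0 mm

From H = f²/(N·c) + f, with f ≪ H: f ≈ √(H·N·c) = √(456 × 16 × 0.014) = √102.14 ≈ 10.11 mm.
Exact: f² + N·c·f − N·c·H = 0 ⇒ f = (−N·c + √((N·c)² + 4·N·c·H))/2 = (−0.224 + √408.63)/2 ≈ 9.9953 mm ≈ 10.0 mm.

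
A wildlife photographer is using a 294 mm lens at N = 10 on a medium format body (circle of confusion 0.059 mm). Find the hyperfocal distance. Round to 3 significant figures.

147 m

Hyperfocal distance H = f²/(N·c) + f = 294²/(10 × 0.059) + 294 = 86436/0.59 + 294 ≈ 146795.7 mm ≈ 147 m.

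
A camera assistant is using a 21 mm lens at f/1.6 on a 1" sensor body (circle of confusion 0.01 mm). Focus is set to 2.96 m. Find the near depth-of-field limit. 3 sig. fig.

2.67 m

Hyperfocal distance H = f²/(N·c) + f = 21²/(1.6 × 0.01) + 21 = 441/0.016 + 21 ≈ 27583.5 mm ≈ 27.58 m.
Near limit Dn = s·(H − f)/(H + s − 2f) = 2960 × (27583.5 − 21) / (27583.5 + 2960 − 2 × 21) = 2960 × 27562.5 / 30501.5 ≈ 2674.8 mm ≈ 2.67 m.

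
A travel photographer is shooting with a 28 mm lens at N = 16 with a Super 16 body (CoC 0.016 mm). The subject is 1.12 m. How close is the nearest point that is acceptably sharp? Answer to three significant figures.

Hyperfocal distance H = f²/(N·c) + f = 28²/(16 × 0.016) + 28 = 784/0.256 + 28 ≈ 3090.5 mm ≈ 3.091 m.
Near limit Dn = s·(H − f)/(H + s − 2f) = 1120 × (3090.5 − 28) / (3090.5 + 1120 − 2 × 28) = 1120 × 3062.5 / 4154.5 ≈ 825.61 mm ≈ 0.826 m.

0.826 m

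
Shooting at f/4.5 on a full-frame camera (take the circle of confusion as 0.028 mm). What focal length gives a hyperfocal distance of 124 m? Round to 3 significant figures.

From H = f²/(N·c) + f, with f ≪ H: f ≈ √(H·N·c) = √(124000 × 4.5 × 0.028) = √15624 ≈ 125.0 mm.
The +f correction barely moves this — solving exactly, f² + N·c·f − N·c·H = 0 ⇒ f = (−N·c + √((N·c)² + 4·N·c·H))/2 = (−0.126 + √62496)/2 ≈ 124.93 mm, so f ≈ 125 mm.

125 mm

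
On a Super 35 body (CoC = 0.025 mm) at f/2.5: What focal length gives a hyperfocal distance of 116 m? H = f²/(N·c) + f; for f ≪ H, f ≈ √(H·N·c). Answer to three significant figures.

85.1 mm

From H = f²/(N·c) + f, with f ≪ H: f ≈ √(H·N·c) = √(116000 × 2.5 × 0.025) = √7250.0 ≈ 85.15 mm.
Exact: f² + N·c·f − N·c·H = 0 ⇒ f = (−N·c + √((N·c)² + 4·N·c·H))/2 = (−0.0625 + √29000)/2 ≈ 85.116 mm ≈ 85.1 mm.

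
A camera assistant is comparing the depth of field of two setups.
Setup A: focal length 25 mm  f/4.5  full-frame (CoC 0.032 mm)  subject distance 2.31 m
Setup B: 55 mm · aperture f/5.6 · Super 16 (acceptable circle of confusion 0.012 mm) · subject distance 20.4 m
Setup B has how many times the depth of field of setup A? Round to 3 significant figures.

6.89

Setup A: H = 25²/(4.5×0.032) + 25 ≈ 4365.3 mm; DoF = Df − Dn = 4878.2 − 1513.3 ≈ 3364.9 mm.
Setup B: H = 55²/(5.6×0.012) + 55 ≈ 45069.9 mm; DoF = Df − Dn = 37224 − 14050 ≈ 23174 mm.
Ratio = 23174 / 3364.9 ≈ 6.89.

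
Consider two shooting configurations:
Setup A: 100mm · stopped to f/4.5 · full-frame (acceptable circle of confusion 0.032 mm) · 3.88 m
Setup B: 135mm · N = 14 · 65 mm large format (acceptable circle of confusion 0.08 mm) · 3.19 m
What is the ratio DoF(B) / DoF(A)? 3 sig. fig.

2.93

Setup A: H = 100²/(4.5×0.032) + 100 ≈ 69544.4 mm; DoF = Df − Dn = 4103.35 − 3679.71 ≈ 423.64 mm.
Setup B: H = 135²/(14×0.08) + 135 ≈ 16407.3 mm; DoF = Df − Dn = 3927.3 − 2685.8 ≈ 1241.5 mm.
Ratio = 1241.5 / 423.64 ≈ 2.93.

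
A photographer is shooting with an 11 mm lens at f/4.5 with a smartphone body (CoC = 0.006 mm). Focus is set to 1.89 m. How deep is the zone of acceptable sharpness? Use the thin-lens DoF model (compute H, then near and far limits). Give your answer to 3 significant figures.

1.92 m

Hyperfocal distance H = f²/(N·c) + f = 11²/(4.5 × 0.006) + 11 = 121/0.027 + 11 ≈ 4492.5 mm ≈ 4.492 m.
Near limit Dn = s·(H − f)/(H + s − 2f) = 1890 × (4492.5 − 11) / (4492.5 + 1890 − 2 × 11) = 1890 × 4481.5 / 6360.5 ≈ 1331.7 mm.
Far limit Df = s·(H − f)/(H − s) = 1890 × (4492.5 − 11) / (4492.5 − 1890) = 1890 × 4481.5 / 2602.5 ≈ 3254.6 mm.
Depth of field = Df − Dn = 3254.6 − 1331.7 ≈ 1922.9 mm ≈ 1.92 m.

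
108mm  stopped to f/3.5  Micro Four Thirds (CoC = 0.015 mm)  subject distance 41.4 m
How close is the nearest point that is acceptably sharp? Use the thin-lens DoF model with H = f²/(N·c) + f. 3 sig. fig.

34.9 m

Hyperfocal distance H = f²/(N·c) + f = 108²/(3.5 × 0.015) + 108 = 11664/0.0525 + 108 ≈ 222279.4 mm ≈ 222.3 m.
Near limit Dn = s·(H − f)/(H + s − 2f) = 41400 × (222279.4 − 108) / (222279.4 + 41400 − 2 × 108) = 41400 × 222171.4 / 263463.4 ≈ 34911 mm ≈ 34.9 m.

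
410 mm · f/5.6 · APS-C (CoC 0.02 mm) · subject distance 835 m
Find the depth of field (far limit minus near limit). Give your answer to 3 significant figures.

Hyperfocal distance H = f²/(N·c) + f = 410²/(5.6 × 0.02) + 410 = 168100/0.112 + 410 ≈ 1501302.9 mm ≈ 1501 m.
Near limit Dn = s·(H − f)/(H + s − 2f) = 835000 × (1501302.9 − 410) / (1501302.9 + 835000 − 2 × 410) = 835000 × 1500892.9 / 2335482.9 ≈ 536611 mm.
Far limit Df = s·(H − f)/(H − s) = 835000 × (1501302.9 − 410) / (1501302.9 − 835000) = 835000 × 1500892.9 / 666302.9 ≈ 1880895 mm.
Depth of field = Df − Dn = 1880895 − 536611 ≈ 1344284 mm ≈ 1340 m.

1340 m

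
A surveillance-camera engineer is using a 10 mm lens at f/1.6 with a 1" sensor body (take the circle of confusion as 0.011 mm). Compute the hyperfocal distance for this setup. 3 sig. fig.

5.69 m

Hyperfocal distance H = f²/(N·c) + f = 10²/(1.6 × 0.011) + 10 = 100/0.0176 + 10 ≈ 5691.8 mm ≈ 5.69 m.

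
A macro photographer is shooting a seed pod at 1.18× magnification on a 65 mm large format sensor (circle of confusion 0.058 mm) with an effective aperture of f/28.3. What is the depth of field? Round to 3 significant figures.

At magnification m, DoF ≈ 2·N_eff·c/m² = 2 × 28.3 × 0.058 / 1.18² = 3.283 / 1.392 ≈ 2.36 mm.

2.36 mm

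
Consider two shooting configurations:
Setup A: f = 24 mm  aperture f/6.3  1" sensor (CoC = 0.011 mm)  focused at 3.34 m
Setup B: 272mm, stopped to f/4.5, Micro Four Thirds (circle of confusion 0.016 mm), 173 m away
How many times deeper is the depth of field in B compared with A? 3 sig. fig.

18.9

Setup A: H = 24²/(6.3×0.011) + 24 ≈ 8335.7 mm; DoF = Df − Dn = 5557.0 − 2387.5 ≈ 3169.5 mm.
Setup B: H = 272²/(4.5×0.016) + 272 ≈ 1027827.6 mm; DoF = Df − Dn = 207957 − 148104 ≈ 59853 mm.
Ratio = 59853 / 3169.5 ≈ 18.9.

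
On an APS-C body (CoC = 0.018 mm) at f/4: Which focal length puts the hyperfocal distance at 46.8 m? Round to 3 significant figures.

58.0 mm

From H = f²/(N·c) + f, with f ≪ H: f ≈ √(H·N·c) = √(46800 × 4 × 0.018) = √3369.6 ≈ 58.05 mm.
Exact: f² + N·c·f − N·c·H = 0 ⇒ f = (−N·c + √((N·c)² + 4·N·c·H))/2 = (−0.072 + √13478)/2 ≈ 58.012 mm ≈ 58.0 mm.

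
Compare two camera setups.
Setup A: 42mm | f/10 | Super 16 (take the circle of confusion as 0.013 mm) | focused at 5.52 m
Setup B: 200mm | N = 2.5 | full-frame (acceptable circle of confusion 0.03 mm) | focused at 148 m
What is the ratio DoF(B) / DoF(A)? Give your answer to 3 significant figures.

16.7

Setup A: H = 42²/(10×0.013) + 42 ≈ 13611.2 mm; DoF = Df − Dn = 9257.2 − 3932.4 ≈ 5324.8 mm.
Setup B: H = 200²/(2.5×0.03) + 200 ≈ 533533.3 mm; DoF = Df − Dn = 204738 − 115885 ≈ 88853 mm.
Ratio = 88853 / 5324.8 ≈ 16.7.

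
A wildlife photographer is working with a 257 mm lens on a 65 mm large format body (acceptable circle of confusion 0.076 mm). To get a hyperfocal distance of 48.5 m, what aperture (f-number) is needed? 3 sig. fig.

f/18

Rearrange H = f²/(N·c) + f for N: N = f² / ((H − f)·c).
N = 257² / ((48500 − 257) × 0.076) = 66049 / 3666 ≈ 18.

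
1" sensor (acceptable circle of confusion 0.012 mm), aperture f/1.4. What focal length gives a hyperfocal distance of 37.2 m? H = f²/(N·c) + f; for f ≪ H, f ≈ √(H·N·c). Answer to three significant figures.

From H = f²/(N·c) + f, with f ≪ H: f ≈ √(H·N·c) = √(37200 × 1.4 × 0.012) = √624.96 ≈ 25.00 mm.
The +f correction barely moves this — solving exactly, f² + N·c·f − N·c·H = 0 ⇒ f = (−N·c + √((N·c)² + 4·N·c·H))/2 = (−0.0168 + √2499.8)/2 ≈ 24.991 mm, so f ≈ 25.0 mm.

25.0 mm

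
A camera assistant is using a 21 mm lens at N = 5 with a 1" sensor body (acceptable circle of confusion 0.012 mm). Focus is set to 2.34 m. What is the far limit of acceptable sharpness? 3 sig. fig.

3.42 m

Hyperfocal distance H = f²/(N·c) + f = 21²/(5 × 0.012) + 21 = 441/0.06 + 21 ≈ 7371.0 mm ≈ 7.371 m.
Far limit Df = s·(H − f)/(H − s) = 2340 × (7371.0 − 21) / (7371.0 − 2340) = 2340 × 7350.0 / 5031.0 ≈ 3418.6 mm ≈ 3.42 m.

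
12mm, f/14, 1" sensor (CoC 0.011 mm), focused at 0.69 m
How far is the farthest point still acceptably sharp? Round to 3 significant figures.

2.51 m

Hyperfocal distance H = f²/(N·c) + f = 12²/(14 × 0.011) + 12 = 144/0.154 + 12 ≈ 947.1 mm ≈ 0.947 m.
Far limit Df = s·(H − f)/(H − s) = 690 × (947.1 − 12) / (947.1 − 690) = 690 × 935.1 / 257.1 ≈ 2509.9 mm ≈ 2.51 m.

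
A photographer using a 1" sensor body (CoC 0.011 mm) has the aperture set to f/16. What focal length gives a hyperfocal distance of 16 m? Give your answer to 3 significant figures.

53.0 mm

From H = f²/(N·c) + f, with f ≪ H: f ≈ √(H·N·c) = √(16000 × 16 × 0.011) = √2816.0 ≈ 53.07 mm.
Exact: f² + N·c·f − N·c·H = 0 ⇒ f = (−N·c + √((N·c)² + 4·N·c·H))/2 = (−0.176 + √11264)/2 ≈ 52.978 mm ≈ 53.0 mm.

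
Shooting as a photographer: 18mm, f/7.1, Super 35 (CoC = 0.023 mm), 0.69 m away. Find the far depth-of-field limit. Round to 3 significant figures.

Hyperfocal distance H = f²/(N·c) + f = 18²/(7.1 × 0.023) + 18 = 324/0.1633 + 18 ≈ 2002.1 mm ≈ 2.002 m.
Far limit Df = s·(H − f)/(H − s) = 690 × (2002.1 − 18) / (2002.1 − 690) = 690 × 1984.1 / 1312.1 ≈ 1043.4 mm ≈ 1.04 m.

1.04 m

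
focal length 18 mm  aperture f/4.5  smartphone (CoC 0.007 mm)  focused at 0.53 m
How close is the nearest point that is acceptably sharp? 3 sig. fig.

Hyperfocal distance H = f²/(N·c) + f = 18²/(4.5 × 0.007) + 18 = 324/0.0315 + 18 ≈ 10303.7 mm ≈ 10.30 m.
Near limit Dn = s·(H − f)/(H + s − 2f) = 530 × (10303.7 − 18) / (10303.7 + 530 − 2 × 18) = 530 × 10285.7 / 10797.7 ≈ 504.87 mm ≈ 0.505 m.

0.505 m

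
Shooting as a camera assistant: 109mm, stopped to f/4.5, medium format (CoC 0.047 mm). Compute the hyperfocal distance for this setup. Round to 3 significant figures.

Hyperfocal distance H = f²/(N·c) + f = 109²/(4.5 × 0.047) + 109 = 11881/0.2115 + 109 ≈ 56283.9 mm ≈ 56.3 m.

56.3 m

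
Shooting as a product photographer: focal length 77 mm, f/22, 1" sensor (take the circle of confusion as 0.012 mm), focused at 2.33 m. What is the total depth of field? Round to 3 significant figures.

472 mm

Hyperfocal distance H = f²/(N·c) + f = 77²/(22 × 0.012) + 77 = 5929/0.264 + 77 ≈ 22535.3 mm ≈ 22.54 m.
Near limit Dn = s·(H − f)/(H + s − 2f) = 2330 × (22535.3 − 77) / (22535.3 + 2330 − 2 × 77) = 2330 × 22458.3 / 24711.3 ≈ 2117.57 mm.
Far limit Df = s·(H − f)/(H − s) = 2330 × (22535.3 − 77) / (22535.3 − 2330) = 2330 × 22458.3 / 20205.3 ≈ 2589.81 mm.
Depth of field = Df − Dn = 2589.81 − 2117.57 ≈ 472.24 mm.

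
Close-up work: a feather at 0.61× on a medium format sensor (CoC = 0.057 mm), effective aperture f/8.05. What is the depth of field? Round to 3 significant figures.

2.47 mm

At magnification m, DoF ≈ 2·N_eff·c/m² = 2 × 8.05 × 0.057 / 0.61² = 0.9177 / 0.3721 ≈ 2.47 mm.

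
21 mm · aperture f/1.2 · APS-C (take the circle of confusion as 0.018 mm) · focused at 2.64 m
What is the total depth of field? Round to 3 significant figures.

0.689 m

Hyperfocal distance H = f²/(N·c) + f = 21²/(1.2 × 0.018) + 21 = 441/0.0216 + 21 ≈ 20437.7 mm ≈ 20.44 m.
Near limit Dn = s·(H − f)/(H + s − 2f) = 2640 × (20437.7 − 21) / (20437.7 + 2640 − 2 × 21) = 2640 × 20416.7 / 23035.7 ≈ 2339.85 mm.
Far limit Df = s·(H − f)/(H − s) = 2640 × (20437.7 − 21) / (20437.7 − 2640) = 2640 × 20416.7 / 17797.7 ≈ 3028.49 mm.
Depth of field = Df − Dn = 3028.49 − 2339.85 ≈ 688.64 mm ≈ 0.689 m.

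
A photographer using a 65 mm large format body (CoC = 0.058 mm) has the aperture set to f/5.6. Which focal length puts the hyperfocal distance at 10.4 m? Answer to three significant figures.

58.0 mm

From H = f²/(N·c) + f, with f ≪ H: f ≈ √(H·N·c) = √(10400 × 5.6 × 0.058) = √3377.9 ≈ 58.12 mm.
Exact: f² + N·c·f − N·c·H = 0 ⇒ f = (−N·c + √((N·c)² + 4·N·c·H))/2 = (−0.3248 + √13512)/2 ≈ 57.958 mm ≈ 58.0 mm.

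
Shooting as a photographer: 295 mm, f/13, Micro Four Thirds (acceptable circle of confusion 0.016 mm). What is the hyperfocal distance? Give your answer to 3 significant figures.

Hyperfocal distance H = f²/(N·c) + f = 295²/(13 × 0.016) + 295 = 87025/0.208 + 295 ≈ 418684.4 mm ≈ 419 m.

419 m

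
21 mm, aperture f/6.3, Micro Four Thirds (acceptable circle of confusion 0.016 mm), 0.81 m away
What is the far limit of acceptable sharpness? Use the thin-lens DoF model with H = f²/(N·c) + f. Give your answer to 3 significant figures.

0.988 m

Hyperfocal distance H = f²/(N·c) + f = 21²/(6.3 × 0.016) + 21 = 441/0.1008 + 21 ≈ 4396.0 mm ≈ 4.396 m.
Far limit Df = s·(H − f)/(H − s) = 810 × (4396.0 − 21) / (4396.0 − 810) = 810 × 4375.0 / 3586.0 ≈ 988.22 mm ≈ 0.988 m.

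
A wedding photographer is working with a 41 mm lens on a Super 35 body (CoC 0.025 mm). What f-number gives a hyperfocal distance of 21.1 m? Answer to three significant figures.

Rearrange H = f²/(N·c) + f for N: N = f² / ((H − f)·c).
N = 41² / ((21100 − 41) × 0.025) = 1681 / 526.5 ≈ 3.19.

f/3.19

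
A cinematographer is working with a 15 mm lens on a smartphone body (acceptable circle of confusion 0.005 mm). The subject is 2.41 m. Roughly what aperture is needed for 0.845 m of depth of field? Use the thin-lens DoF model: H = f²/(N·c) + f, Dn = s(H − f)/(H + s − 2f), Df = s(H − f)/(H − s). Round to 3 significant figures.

Write h = H − f = f²/(N·c). The thin-lens limits are Dn = s·h/(h + (s−f)) and Df = s·h/(h − (s−f)), so DoF = Df − Dn = 2·s·(s−f)·h / (h² − (s−f)²).
That is a quadratic in h: DoF·h² − 2·s·(s−f)·h − DoF·(s−f)² = 0 ⇒ h = (s−f)·(s + √(s² + DoF²)) / DoF = 2395 × (2410 + √(2410² + 845²)) / 845 = 2395 × (2410 + 2553.85) / 845 ≈ 14069 mm.
Then N = f²/(c·h) = 15² / (0.005 × 14069) = 225 / 70.346 ≈ 3.20.

f/3.20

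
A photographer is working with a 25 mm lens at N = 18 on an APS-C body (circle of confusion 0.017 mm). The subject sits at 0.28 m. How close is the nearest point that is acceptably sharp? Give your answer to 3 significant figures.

Hyperfocal distance H = f²/(N·c) + f = 25²/(18 × 0.017) + 25 = 625/0.306 + 25 ≈ 2067.5 mm ≈ 2.067 m.
Near limit Dn = s·(H − f)/(H + s − 2f) = 280 × (2067.5 − 25) / (2067.5 + 280 − 2 × 25) = 280 × 2042.5 / 2297.5 ≈ 248.92 mm.

249 mm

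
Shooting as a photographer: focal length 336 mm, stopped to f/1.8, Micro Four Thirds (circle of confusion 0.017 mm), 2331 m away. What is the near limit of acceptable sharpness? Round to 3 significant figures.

1430 m

Hyperfocal distance H = f²/(N·c) + f = 336²/(1.8 × 0.017) + 336 = 112896/0.0306 + 336 ≈ 3689747.8 mm ≈ 3690 m.
Near limit Dn = s·(H − f)/(H + s − 2f) = 2331000 × (3689747.8 − 336) / (3689747.8 + 2331000 − 2 × 336) = 2331000 × 3689411.8 / 6020075.8 ≈ 1428557 mm ≈ 1430 m.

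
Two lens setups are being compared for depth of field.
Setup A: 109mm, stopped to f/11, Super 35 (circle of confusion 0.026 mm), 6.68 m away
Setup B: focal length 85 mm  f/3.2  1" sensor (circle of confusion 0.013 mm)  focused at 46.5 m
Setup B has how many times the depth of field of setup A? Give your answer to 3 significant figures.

Setup A: H = 109²/(11×0.026) + 109 ≈ 41651.0 mm; DoF = Df − Dn = 7935.2 − 5767.7 ≈ 2167.5 mm.
Setup B: H = 85²/(3.2×0.013) + 85 ≈ 173762.9 mm; DoF = Df − Dn = 63459 − 36694 ≈ 26765 mm.
Ratio = 26765 / 2167.5 ≈ 12.3.

12.3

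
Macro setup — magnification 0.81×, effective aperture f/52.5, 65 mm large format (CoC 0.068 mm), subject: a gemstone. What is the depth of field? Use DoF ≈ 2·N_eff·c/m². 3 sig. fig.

At magnification m, DoF ≈ 2·N_eff·c/m² = 2 × 52.5 × 0.068 / 0.81² = 7.14 / 0.6561 ≈ 10.9 mm.

10.9 mm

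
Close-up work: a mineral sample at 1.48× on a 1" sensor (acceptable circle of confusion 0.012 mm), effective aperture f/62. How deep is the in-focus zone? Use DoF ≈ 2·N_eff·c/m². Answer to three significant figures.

0.679 mm

At magnification m, DoF ≈ 2·N_eff·c/m² = 2 × 62 × 0.012 / 1.48² = 1.488 / 2.19 ≈ 0.679 mm.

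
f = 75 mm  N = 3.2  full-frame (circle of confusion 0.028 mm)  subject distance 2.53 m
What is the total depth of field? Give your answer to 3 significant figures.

198 mm

Hyperfocal distance H = f²/(N·c) + f = 75²/(3.2 × 0.028) + 75 = 5625/0.0896 + 75 ≈ 62854.0 mm ≈ 62.85 m.
Near limit Dn = s·(H − f)/(H + s − 2f) = 2530 × (62854.0 − 75) / (62854.0 + 2530 − 2 × 75) = 2530 × 62779.0 / 65234.0 ≈ 2434.79 mm.
Far limit Df = s·(H − f)/(H − s) = 2530 × (62854.0 − 75) / (62854.0 − 2530) = 2530 × 62779.0 / 60324.0 ≈ 2632.96 mm.
Depth of field = Df − Dn = 2632.96 − 2434.79 ≈ 198.17 mm.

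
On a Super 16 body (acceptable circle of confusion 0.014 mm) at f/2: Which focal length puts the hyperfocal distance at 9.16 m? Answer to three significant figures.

From H = f²/(N·c) + f, with f ≪ H: f ≈ √(H·N·c) = √(9160 × 2 × 0.014) = √256.48 ≈ 16.01 mm.
The +f correction barely moves this — solving exactly, f² + N·c·f − N·c·H = 0 ⇒ f = (−N·c + √((N·c)² + 4·N·c·H))/2 = (−0.028 + √1025.9)/2 ≈ 16.001 mm, so f ≈ 16.0 mm.

16.0 mm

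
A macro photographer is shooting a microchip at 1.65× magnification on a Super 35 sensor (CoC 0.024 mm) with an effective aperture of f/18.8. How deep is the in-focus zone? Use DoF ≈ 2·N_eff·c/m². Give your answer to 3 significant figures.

0.331 mm

At magnification m, DoF ≈ 2·N_eff·c/m² = 2 × 18.8 × 0.024 / 1.65² = 0.9024 / 2.722 ≈ 0.331 mm.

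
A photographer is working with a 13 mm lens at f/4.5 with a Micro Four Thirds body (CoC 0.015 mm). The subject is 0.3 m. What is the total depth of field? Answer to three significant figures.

69.7 mm

Hyperfocal distance H = f²/(N·c) + f = 13²/(4.5 × 0.015) + 13 = 169/0.0675 + 13 ≈ 2516.7 mm ≈ 2.517 m.
Near limit Dn = s·(H − f)/(H + s − 2f) = 300 × (2516.7 − 13) / (2516.7 + 300 − 2 × 13) = 300 × 2503.7 / 2790.7 ≈ 269.148 mm.
Far limit Df = s·(H − f)/(H − s) = 300 × (2516.7 − 13) / (2516.7 − 300) = 300 × 2503.7 / 2216.7 ≈ 338.841 mm.
Depth of field = Df − Dn = 338.841 − 269.148 ≈ 69.693 mm.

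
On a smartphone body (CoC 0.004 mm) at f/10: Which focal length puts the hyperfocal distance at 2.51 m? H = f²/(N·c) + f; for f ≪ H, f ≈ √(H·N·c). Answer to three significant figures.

10.0 mm

From H = f²/(N·c) + f, with f ≪ H: f ≈ √(H·N·c) = √(2510 × 10 × 0.004) = √100.40 ≈ 10.02 mm.
The +f correction barely moves this — solving exactly, f² + N·c·f − N·c·H = 0 ⇒ f = (−N·c + √((N·c)² + 4·N·c·H))/2 = (−0.04 + √401.60)/2 ≈ 10.000 mm, so f ≈ 10.0 mm.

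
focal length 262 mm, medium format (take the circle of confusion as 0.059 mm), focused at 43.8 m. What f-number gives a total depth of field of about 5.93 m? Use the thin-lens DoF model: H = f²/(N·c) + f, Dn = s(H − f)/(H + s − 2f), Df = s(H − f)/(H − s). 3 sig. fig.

f/1.80

Write h = H − f = f²/(N·c). The thin-lens limits are Dn = s·h/(h + (s−f)) and Df = s·h/(h − (s−f)), so DoF = Df − Dn = 2·s·(s−f)·h / (h² − (s−f)²).
That is a quadratic in h: DoF·h² − 2·s·(s−f)·h − DoF·(s−f)² = 0 ⇒ h = (s−f)·(s + √(s² + DoF²)) / DoF = 43538 × (43800 + √(43800² + 5930²)) / 5930 = 43538 × (43800 + 44199.6) / 5930 ≈ 646092 mm.
Then N = f²/(c·h) = 262² / (0.059 × 646092) = 68644 / 38119 ≈ 1.80.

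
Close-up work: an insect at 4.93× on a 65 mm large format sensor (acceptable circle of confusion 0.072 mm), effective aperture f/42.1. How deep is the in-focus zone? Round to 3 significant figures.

0.249 mm

At magnification m, DoF ≈ 2·N_eff·c/m² = 2 × 42.1 × 0.072 / 4.93² = 6.062 / 24.3 ≈ 0.249 mm.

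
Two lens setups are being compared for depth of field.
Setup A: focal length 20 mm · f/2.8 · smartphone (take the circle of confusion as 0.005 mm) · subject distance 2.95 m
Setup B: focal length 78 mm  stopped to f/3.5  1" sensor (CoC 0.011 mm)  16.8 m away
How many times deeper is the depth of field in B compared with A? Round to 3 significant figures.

Setup A: H = 20²/(2.8×0.005) + 20 ≈ 28591.4 mm; DoF = Df − Dn = 3287.09 − 2675.62 ≈ 611.47 mm.
Setup B: H = 78²/(3.5×0.011) + 78 ≈ 158104.0 mm; DoF = Df − Dn = 18788.1 − 15192.4 ≈ 3595.7 mm.
Ratio = 3595.7 / 611.47 ≈ 5.88.

5.88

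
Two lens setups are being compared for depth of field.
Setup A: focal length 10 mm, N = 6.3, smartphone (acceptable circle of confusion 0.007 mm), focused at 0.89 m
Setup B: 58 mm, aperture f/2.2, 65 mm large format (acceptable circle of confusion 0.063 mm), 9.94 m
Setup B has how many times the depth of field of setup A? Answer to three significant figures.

11.9

Setup A: H = 10²/(6.3×0.007) + 10 ≈ 2277.6 mm; DoF = Df − Dn = 1454.44 − 641.17 ≈ 813.27 mm.
Setup B: H = 58²/(2.2×0.063) + 58 ≈ 24329.3 mm; DoF = Df − Dn = 16766.4 − 7063.9 ≈ 9702.5 mm.
Ratio = 9702.5 / 813.27 ≈ 11.9.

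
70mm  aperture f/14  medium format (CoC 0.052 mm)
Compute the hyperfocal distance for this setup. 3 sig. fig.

Hyperfocal distance H = f²/(N·c) + f = 70²/(14 × 0.052) + 70 = 4900/0.728 + 70 ≈ 6800.8 mm ≈ 6.80 m.

6.80 m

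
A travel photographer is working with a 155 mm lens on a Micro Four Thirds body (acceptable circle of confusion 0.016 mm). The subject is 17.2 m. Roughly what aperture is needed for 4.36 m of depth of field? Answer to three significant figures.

f/11

Write h = H − f = f²/(N·c). The thin-lens limits are Dn = s·h/(h + (s−f)) and Df = s·h/(h − (s−f)), so DoF = Df − Dn = 2·s·(s−f)·h / (h² − (s−f)²).
That is a quadratic in h: DoF·h² − 2·s·(s−f)·h − DoF·(s−f)² = 0 ⇒ h = (s−f)·(s + √(s² + DoF²)) / DoF = 17045 × (17200 + √(17200² + 4360²)) / 4360 = 17045 × (17200 + 17744.0) / 4360 ≈ 136610 mm.
Then N = f²/(c·h) = 155² / (0.016 × 136610) = 24025 / 2185.8 ≈ 11.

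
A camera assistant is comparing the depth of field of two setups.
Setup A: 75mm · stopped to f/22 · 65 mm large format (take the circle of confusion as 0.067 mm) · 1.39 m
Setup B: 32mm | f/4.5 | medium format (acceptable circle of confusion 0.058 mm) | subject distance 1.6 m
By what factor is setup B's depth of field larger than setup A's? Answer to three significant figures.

1.40

Setup A: H = 75²/(22×0.067) + 75 ≈ 3891.1 mm; DoF = Df − Dn = 2120.8 − 1033.8 ≈ 1087.0 mm.
Setup B: H = 32²/(4.5×0.058) + 32 ≈ 3955.4 mm; DoF = Df − Dn = 2665.1 − 1143.1 ≈ 1522.0 mm.
Ratio = 1522.0 / 1087.0 ≈ 1.40.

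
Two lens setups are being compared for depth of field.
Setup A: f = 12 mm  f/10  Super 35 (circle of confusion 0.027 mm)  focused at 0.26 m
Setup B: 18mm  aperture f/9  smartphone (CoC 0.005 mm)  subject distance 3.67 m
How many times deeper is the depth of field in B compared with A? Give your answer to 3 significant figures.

16.2

Setup A: H = 12²/(10×0.027) + 12 ≈ 545.3 mm; DoF = Df − Dn = 485.98 − 177.47 ≈ 308.51 mm.
Setup B: H = 18²/(9×0.005) + 18 ≈ 7218.0 mm; DoF = Df − Dn = 7447.6 − 2434.9 ≈ 5012.7 mm.
Ratio = 5012.7 / 308.51 ≈ 16.2.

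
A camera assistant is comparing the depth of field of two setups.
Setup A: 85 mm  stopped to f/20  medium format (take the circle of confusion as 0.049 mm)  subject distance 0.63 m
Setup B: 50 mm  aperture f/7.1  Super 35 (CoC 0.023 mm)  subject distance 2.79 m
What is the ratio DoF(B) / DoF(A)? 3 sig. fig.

11.0

Setup A: H = 85²/(20×0.049) + 85 ≈ 7457.4 mm; DoF = Df − Dn = 680.290 − 586.634 ≈ 93.656 mm.
Setup B: H = 50²/(7.1×0.023) + 50 ≈ 15359.2 mm; DoF = Df − Dn = 3398.2 − 2366.5 ≈ 1031.7 mm.
Ratio = 1031.7 / 93.656 ≈ 11.0.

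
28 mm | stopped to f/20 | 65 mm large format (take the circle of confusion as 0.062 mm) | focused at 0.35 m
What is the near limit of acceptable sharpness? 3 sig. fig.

232 mm

Hyperfocal distance H = f²/(N·c) + f = 28²/(20 × 0.062) + 28 = 784/1.24 + 28 ≈ 660.3 mm ≈ 0.660 m.
Near limit Dn = s·(H − f)/(H + s − 2f) = 350 × (660.3 − 28) / (660.3 + 350 − 2 × 28) = 350 × 632.3 / 954.3 ≈ 231.90 mm.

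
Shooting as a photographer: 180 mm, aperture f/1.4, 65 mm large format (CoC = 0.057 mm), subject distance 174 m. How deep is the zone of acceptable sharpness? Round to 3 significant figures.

Hyperfocal distance H = f²/(N·c) + f = 180²/(1.4 × 0.057) + 180 = 32400/0.0798 + 180 ≈ 406195.0 mm ≈ 406.2 m.
Near limit Dn = s·(H − f)/(H + s − 2f) = 174000 × (406195.0 − 180) / (406195.0 + 174000 − 2 × 180) = 174000 × 406015.0 / 579835.0 ≈ 121839 mm.
Far limit Df = s·(H − f)/(H − s) = 174000 × (406195.0 − 180) / (406195.0 − 174000) = 174000 × 406015.0 / 232195.0 ≈ 304255 mm.
Depth of field = Df − Dn = 304255 − 121839 ≈ 182416 mm ≈ 182 m.

182 m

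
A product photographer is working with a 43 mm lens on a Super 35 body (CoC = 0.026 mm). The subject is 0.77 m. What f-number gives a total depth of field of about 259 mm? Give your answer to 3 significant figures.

f/16

Write h = H − f = f²/(N·c). The thin-lens limits are Dn = s·h/(h + (s−f)) and Df = s·h/(h − (s−f)), so DoF = Df − Dn = 2·s·(s−f)·h / (h² − (s−f)²).
That is a quadratic in h: DoF·h² − 2·s·(s−f)·h − DoF·(s−f)² = 0 ⇒ h = (s−f)·(s + √(s² + DoF²)) / DoF = 727 × (770 + √(770² + 259²)) / 259 = 727 × (770 + 812.392) / 259 ≈ 4441.7 mm.
Then N = f²/(c·h) = 43² / (0.026 × 4441.7) = 1849 / 115.48 ≈ 16.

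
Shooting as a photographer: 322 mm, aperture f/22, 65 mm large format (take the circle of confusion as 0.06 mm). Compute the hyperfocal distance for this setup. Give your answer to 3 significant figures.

Hyperfocal distance H = f²/(N·c) + f = 322²/(22 × 0.06) + 322 = 103684/1.32 + 322 ≈ 78870.5 mm ≈ 78.9 m.

78.9 m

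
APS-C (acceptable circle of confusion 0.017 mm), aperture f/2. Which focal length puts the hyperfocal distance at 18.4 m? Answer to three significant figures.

From H = f²/(N·c) + f, with f ≪ H: f ≈ √(H·N·c) = √(18400 × 2 × 0.017) = √625.60 ≈ 25.01 mm.
The +f correction barely moves this — solving exactly, f² + N·c·f − N·c·H = 0 ⇒ f = (−N·c + √((N·c)² + 4·N·c·H))/2 = (−0.034 + √2502.4)/2 ≈ 24.995 mm, so f ≈ 25.0 mm.

25.0 mm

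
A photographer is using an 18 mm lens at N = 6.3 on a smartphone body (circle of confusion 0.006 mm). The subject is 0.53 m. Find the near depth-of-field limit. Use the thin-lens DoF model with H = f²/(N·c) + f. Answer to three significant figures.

0.500 m

Hyperfocal distance H = f²/(N·c) + f = 18²/(6.3 × 0.006) + 18 = 324/0.0378 + 18 ≈ 8589.4 mm ≈ 8.589 m.
Near limit Dn = s·(H − f)/(H + s − 2f) = 530 × (8589.4 − 18) / (8589.4 + 530 − 2 × 18) = 530 × 8571.4 / 9083.4 ≈ 500.13 mm ≈ 0.500 m.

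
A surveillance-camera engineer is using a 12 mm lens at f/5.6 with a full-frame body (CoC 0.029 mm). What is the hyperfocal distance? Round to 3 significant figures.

0.899 m

Hyperfocal distance H = f²/(N·c) + f = 12²/(5.6 × 0.029) + 12 = 144/0.1624 + 12 ≈ 898.7 mm ≈ 0.899 m.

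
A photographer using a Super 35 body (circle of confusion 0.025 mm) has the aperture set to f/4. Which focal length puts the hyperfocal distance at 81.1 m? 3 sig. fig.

90.0 mm

From H = f²/(N·c) + f, with f ≪ H: f ≈ √(H·N·c) = √(81100 × 4 × 0.025) = √8110.0 ≈ 90.06 mm.
Exact: f² + N·c·f − N·c·H = 0 ⇒ f = (−N·c + √((N·c)² + 4·N·c·H))/2 = (−0.1 + √32440)/2 ≈ 90.006 mm ≈ 90.0 mm.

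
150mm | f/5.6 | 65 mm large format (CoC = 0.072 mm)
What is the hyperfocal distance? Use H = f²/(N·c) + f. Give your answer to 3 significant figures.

Hyperfocal distance H = f²/(N·c) + f = 150²/(5.6 × 0.072) + 150 = 22500/0.4032 + 150 ≈ 55953.6 mm ≈ 56.0 m.

56.0 m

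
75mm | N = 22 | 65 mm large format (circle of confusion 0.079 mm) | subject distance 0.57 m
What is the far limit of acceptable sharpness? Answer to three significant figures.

Hyperfocal distance H = f²/(N·c) + f = 75²/(22 × 0.079) + 75 = 5625/1.738 + 75 ≈ 3311.5 mm ≈ 3.311 m.
Far limit Df = s·(H − f)/(H − s) = 570 × (3311.5 − 75) / (3311.5 − 570) = 570 × 3236.5 / 2741.5 ≈ 672.92 mm ≈ 0.673 m.

0.673 m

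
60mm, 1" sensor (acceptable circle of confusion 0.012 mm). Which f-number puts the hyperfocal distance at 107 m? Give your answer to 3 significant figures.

f/2.81

Rearrange H = f²/(N·c) + f for N: N = f² / ((H − f)·c).
N = 60² / ((107000 − 60) × 0.012) = 3600 / 1283 ≈ 2.81.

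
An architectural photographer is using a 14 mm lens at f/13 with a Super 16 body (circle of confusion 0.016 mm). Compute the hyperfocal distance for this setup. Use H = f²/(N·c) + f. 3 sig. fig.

Hyperfocal distance H = f²/(N·c) + f = 14²/(13 × 0.016) + 14 = 196/0.208 + 14 ≈ 956.3 mm ≈ 0.956 m.

0.956 m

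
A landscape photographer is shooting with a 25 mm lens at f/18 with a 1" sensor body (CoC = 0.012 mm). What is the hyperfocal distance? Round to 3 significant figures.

2.92 m

Hyperfocal distance H = f²/(N·c) + f = 25²/(18 × 0.012) + 25 = 625/0.216 + 25 ≈ 2918.5 mm ≈ 2.92 m.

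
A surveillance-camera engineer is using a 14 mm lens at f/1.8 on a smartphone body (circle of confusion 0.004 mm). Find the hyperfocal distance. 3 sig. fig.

27.2 m

Hyperfocal distance H = f²/(N·c) + f = 14²/(1.8 × 0.004) + 14 = 196/0.0072 + 14 ≈ 27236.2 mm ≈ 27.2 m.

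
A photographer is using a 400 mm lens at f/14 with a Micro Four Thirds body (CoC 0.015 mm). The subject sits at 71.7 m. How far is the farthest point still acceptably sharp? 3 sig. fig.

Hyperfocal distance H = f²/(N·c) + f = 400²/(14 × 0.015) + 400 = 160000/0.21 + 400 ≈ 762304.8 mm ≈ 762.3 m.
Far limit Df = s·(H − f)/(H − s) = 71700 × (762304.8 − 400) / (762304.8 − 71700) = 71700 × 761904.8 / 690604.8 ≈ 79103 mm ≈ 79.1 m.

79.1 m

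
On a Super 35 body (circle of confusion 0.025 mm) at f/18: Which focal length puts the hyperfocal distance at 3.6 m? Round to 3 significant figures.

From H = f²/(N·c) + f, with f ≪ H: f ≈ √(H·N·c) = √(3600 × 18 × 0.025) = √1620.0 ≈ 40.25 mm.
Exact: f² + N·c·f − N·c·H = 0 ⇒ f = (−N·c + √((N·c)² + 4·N·c·H))/2 = (−0.45 + √6480.2)/2 ≈ 40.025 mm ≈ 40.0 mm.

40.0 mm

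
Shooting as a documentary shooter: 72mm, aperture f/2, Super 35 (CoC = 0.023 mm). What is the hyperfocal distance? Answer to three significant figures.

Hyperfocal distance H = f²/(N·c) + f = 72²/(2 × 0.023) + 72 = 5184/0.046 + 72 ≈ 112767.7 mm ≈ 113 m.

113 m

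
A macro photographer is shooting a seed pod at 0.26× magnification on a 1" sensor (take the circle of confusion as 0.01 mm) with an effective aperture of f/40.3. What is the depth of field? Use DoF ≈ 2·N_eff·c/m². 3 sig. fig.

At magnification m, DoF ≈ 2·N_eff·c/m² = 2 × 40.3 × 0.01 / 0.26² = 0.806 / 0.0676 ≈ 11.9 mm.

11.9 mm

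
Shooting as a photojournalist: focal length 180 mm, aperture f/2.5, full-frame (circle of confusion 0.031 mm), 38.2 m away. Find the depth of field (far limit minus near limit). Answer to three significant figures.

7.01 m

Hyperfocal distance H = f²/(N·c) + f = 180²/(2.5 × 0.031) + 180 = 32400/0.0775 + 180 ≈ 418244.5 mm ≈ 418.2 m.
Near limit Dn = s·(H − f)/(H + s − 2f) = 38200 × (418244.5 − 180) / (418244.5 + 38200 − 2 × 180) = 38200 × 418064.5 / 456084.5 ≈ 35015.6 mm.
Far limit Df = s·(H − f)/(H − s) = 38200 × (418244.5 − 180) / (418244.5 − 38200) = 38200 × 418064.5 / 380044.5 ≈ 42021.6 mm.
Depth of field = Df − Dn = 42021.6 − 35015.6 ≈ 7006.0 mm ≈ 7.01 m.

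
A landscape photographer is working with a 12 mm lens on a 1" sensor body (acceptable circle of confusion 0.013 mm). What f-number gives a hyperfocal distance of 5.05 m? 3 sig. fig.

Rearrange H = f²/(N·c) + f for N: N = f² / ((H − f)·c).
N = 12² / ((5050 − 12) × 0.013) = 144 / 65.49 ≈ 2.20.

f/2.20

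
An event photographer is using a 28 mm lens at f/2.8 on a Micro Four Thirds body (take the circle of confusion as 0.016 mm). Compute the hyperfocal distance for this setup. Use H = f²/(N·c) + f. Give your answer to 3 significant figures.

17.5 m

Hyperfocal distance H = f²/(N·c) + f = 28²/(2.8 × 0.016) + 28 = 784/0.0448 + 28 ≈ 17528.0 mm ≈ 17.5 m.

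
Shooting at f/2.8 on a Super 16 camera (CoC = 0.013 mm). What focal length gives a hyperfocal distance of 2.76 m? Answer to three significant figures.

10.0 mm

From H = f²/(N·c) + f, with f ≪ H: f ≈ √(H·N·c) = √(2760 × 2.8 × 0.013) = √100.46 ≈ 10.02 mm.
The +f correction barely moves this — solving exactly, f² + N·c·f − N·c·H = 0 ⇒ f = (−N·c + √((N·c)² + 4·N·c·H))/2 = (−0.0364 + √401.86)/2 ≈ 10.005 mm, so f ≈ 10.0 mm.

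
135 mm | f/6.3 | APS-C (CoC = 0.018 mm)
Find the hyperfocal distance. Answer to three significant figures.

Hyperfocal distance H = f²/(N·c) + f = 135²/(6.3 × 0.018) + 135 = 18225/0.1134 + 135 ≈ 160849.3 mm ≈ 161 m.

161 m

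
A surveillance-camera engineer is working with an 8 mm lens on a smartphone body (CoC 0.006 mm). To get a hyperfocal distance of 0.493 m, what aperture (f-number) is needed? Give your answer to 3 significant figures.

f/22

Rearrange H = f²/(N·c) + f for N: N = f² / ((H − f)·c).
N = 8² / ((493 − 8) × 0.006) = 64 / 2.910 ≈ 22.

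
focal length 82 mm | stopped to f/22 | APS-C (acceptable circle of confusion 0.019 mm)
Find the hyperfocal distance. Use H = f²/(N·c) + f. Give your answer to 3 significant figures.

16.2 m

Hyperfocal distance H = f²/(N·c) + f = 82²/(22 × 0.019) + 82 = 6724/0.418 + 82 ≈ 16168.1 mm ≈ 16.2 m.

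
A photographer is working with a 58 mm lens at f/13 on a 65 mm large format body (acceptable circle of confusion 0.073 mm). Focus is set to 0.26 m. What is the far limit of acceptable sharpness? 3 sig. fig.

276 mm

Hyperfocal distance H = f²/(N·c) + f = 58²/(13 × 0.073) + 58 = 3364/0.949 + 58 ≈ 3602.8 mm ≈ 3.603 m.
Far limit Df = s·(H − f)/(H − s) = 260 × (3602.8 − 58) / (3602.8 − 260) = 260 × 3544.8 / 3342.8 ≈ 275.71 mm.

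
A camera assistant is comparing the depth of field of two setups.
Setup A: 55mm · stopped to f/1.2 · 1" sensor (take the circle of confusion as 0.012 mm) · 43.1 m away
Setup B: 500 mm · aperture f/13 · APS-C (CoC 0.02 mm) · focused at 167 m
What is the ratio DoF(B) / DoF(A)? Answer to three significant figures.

3.23

Setup A: H = 55²/(1.2×0.012) + 55 ≈ 210124.4 mm; DoF = Df − Dn = 54208 − 35770 ≈ 18438 mm.
Setup B: H = 500²/(13×0.02) + 500 ≈ 962038.5 mm; DoF = Df − Dn = 201974 − 142351 ≈ 59623 mm.
Ratio = 59623 / 18438 ≈ 3.23.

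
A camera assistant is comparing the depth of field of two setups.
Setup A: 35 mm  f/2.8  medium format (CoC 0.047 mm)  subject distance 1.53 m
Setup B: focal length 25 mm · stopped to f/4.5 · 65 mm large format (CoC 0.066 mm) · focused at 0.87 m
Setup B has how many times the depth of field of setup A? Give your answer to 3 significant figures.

1.65

Setup A: H = 35²/(2.8×0.047) + 35 ≈ 9343.5 mm; DoF = Df − Dn = 1822.74 − 1318.28 ≈ 504.46 mm.
Setup B: H = 25²/(4.5×0.066) + 25 ≈ 2129.4 mm; DoF = Df − Dn = 1453.74 − 620.74 ≈ 833.00 mm.
Ratio = 833.00 / 504.46 ≈ 1.65.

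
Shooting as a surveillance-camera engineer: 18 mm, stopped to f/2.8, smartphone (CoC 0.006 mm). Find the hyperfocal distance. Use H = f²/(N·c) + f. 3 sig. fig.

19.3 m

Hyperfocal distance H = f²/(N·c) + f = 18²/(2.8 × 0.006) + 18 = 324/0.0168 + 18 ≈ 19303.7 mm ≈ 19.3 m.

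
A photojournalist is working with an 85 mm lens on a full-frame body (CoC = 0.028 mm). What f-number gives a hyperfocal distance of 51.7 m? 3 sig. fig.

f/5

Rearrange H = f²/(N·c) + f for N: N = f² / ((H − f)·c).
N = 85² / ((51700 − 85) × 0.028) = 7225 / 1445 ≈ 5.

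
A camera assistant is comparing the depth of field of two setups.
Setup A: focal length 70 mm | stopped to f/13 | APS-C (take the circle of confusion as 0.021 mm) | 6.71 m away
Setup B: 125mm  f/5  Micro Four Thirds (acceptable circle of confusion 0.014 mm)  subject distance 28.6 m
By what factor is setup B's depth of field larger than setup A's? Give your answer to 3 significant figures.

1.29

Setup A: H = 70²/(13×0.021) + 70 ≈ 18018.7 mm; DoF = Df − Dn = 10649.8 − 4898.0 ≈ 5751.8 mm.
Setup B: H = 125²/(5×0.014) + 125 ≈ 223339.3 mm; DoF = Df − Dn = 32781.9 − 25364.3 ≈ 7417.6 mm.
Ratio = 7417.6 / 5751.8 ≈ 1.29.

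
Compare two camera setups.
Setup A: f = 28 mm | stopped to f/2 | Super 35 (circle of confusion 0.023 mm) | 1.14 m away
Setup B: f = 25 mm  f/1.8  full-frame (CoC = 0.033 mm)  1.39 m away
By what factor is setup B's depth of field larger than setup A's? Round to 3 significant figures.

2.46

Setup A: H = 28²/(2×0.023) + 28 ≈ 17071.5 mm; DoF = Df − Dn = 1219.57 − 1070.18 ≈ 149.39 mm.
Setup B: H = 25²/(1.8×0.033) + 25 ≈ 10546.9 mm; DoF = Df − Dn = 1597.20 − 1230.38 ≈ 366.82 mm.
Ratio = 366.82 / 149.39 ≈ 2.46.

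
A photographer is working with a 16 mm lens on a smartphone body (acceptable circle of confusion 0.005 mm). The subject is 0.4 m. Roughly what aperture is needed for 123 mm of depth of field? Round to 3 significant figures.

Write h = H − f = f²/(N·c). The thin-lens limits are Dn = s·h/(h + (s−f)) and Df = s·h/(h − (s−f)), so DoF = Df − Dn = 2·s·(s−f)·h / (h² − (s−f)²).
That is a quadratic in h: DoF·h² − 2·s·(s−f)·h − DoF·(s−f)² = 0 ⇒ h = (s−f)·(s + √(s² + DoF²)) / DoF = 384 × (400 + √(400² + 123²)) / 123 = 384 × (400 + 418.484) / 123 ≈ 2555.3 mm.
Then N = f²/(c·h) = 16² / (0.005 × 2555.3) = 256 / 12.776 ≈ 20.

f/20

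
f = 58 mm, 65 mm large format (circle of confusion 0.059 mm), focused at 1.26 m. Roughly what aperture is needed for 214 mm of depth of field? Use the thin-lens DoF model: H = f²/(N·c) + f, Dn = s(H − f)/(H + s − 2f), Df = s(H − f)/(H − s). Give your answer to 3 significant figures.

Write h = H − f = f²/(N·c). The thin-lens limits are Dn = s·h/(h + (s−f)) and Df = s·h/(h − (s−f)), so DoF = Df − Dn = 2·s·(s−f)·h / (h² − (s−f)²).
That is a quadratic in h: DoF·h² − 2·s·(s−f)·h − DoF·(s−f)² = 0 ⇒ h = (s−f)·(s + √(s² + DoF²)) / DoF = 1202 × (1260 + √(1260² + 214²)) / 214 = 1202 × (1260 + 1278.04) / 214 ≈ 14256 mm.
Then N = f²/(c·h) = 58² / (0.059 × 14256) = 3364 / 841.09 ≈ 4.

f/4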